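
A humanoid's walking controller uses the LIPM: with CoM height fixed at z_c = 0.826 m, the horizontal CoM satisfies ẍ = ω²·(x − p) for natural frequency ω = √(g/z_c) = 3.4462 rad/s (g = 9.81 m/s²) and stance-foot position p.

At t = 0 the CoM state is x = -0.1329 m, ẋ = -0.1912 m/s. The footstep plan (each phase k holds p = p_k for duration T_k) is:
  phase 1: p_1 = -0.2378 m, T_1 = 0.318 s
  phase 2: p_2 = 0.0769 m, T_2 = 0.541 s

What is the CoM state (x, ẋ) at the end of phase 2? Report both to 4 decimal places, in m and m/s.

x = -0.4816, ẋ = -1.7852

phase 1: p=-0.2378, T=0.318, ωT=1.095892, cosh=1.663045, sinh=1.328804; start (x,ẋ)=(-0.132900, -0.191200) → end (x,ẋ)=(-0.137070, 0.162397)
phase 2: p=0.0769, T=0.541, ωT=1.864394, cosh=3.303508, sinh=3.148518; start (x,ẋ)=(-0.137070, 0.162397) → end (x,ẋ)=(-0.481584, -1.785191)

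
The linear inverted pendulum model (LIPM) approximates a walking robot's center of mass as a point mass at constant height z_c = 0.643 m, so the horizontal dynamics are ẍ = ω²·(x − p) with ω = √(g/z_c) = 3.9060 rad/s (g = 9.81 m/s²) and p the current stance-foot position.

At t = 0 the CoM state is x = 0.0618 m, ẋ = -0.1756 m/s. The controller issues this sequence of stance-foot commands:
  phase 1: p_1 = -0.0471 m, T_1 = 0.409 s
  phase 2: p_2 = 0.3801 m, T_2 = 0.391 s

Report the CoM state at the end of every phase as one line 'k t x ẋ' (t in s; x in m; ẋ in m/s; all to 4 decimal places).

1 0.4090 0.1264 0.5562
2 0.8000 0.0809 -0.8328

phase 1: p=-0.0471, T=0.409, ωT=1.597554, cosh=2.571662, sinh=2.369271; start (x,ẋ)=(0.061800, -0.175600) → end (x,ẋ)=(0.126440, 0.556217)
phase 2: p=0.3801, T=0.391, ωT=1.527246, cosh=2.411304, sinh=2.194172; start (x,ẋ)=(0.126440, 0.556217) → end (x,ẋ)=(0.080900, -0.832768)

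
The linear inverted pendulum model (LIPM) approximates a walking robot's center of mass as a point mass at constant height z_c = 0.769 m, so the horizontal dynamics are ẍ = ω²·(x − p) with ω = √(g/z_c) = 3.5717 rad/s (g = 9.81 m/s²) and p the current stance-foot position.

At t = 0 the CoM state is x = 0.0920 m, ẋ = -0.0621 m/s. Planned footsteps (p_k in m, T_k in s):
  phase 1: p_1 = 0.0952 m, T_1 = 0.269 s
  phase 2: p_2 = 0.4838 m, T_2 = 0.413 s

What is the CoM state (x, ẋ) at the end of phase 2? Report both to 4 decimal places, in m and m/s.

x = -0.5270, ẋ = -3.2973

phase 1: p=0.0952, T=0.269, ωT=0.960787, cosh=1.498173, sinh=1.115581; start (x,ẋ)=(0.092000, -0.062100) → end (x,ẋ)=(0.071010, -0.105787)
phase 2: p=0.4838, T=0.413, ωT=1.475112, cosh=2.300139, sinh=2.071386; start (x,ẋ)=(0.071010, -0.105787) → end (x,ẋ)=(-0.527026, -3.297301)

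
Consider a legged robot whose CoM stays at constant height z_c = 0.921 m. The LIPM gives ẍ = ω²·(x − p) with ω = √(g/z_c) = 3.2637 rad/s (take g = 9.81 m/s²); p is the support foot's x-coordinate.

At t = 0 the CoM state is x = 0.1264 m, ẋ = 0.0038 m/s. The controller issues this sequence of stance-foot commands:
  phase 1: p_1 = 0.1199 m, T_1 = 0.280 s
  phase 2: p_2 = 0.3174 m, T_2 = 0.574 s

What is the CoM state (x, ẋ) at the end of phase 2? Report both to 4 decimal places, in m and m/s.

x = -0.2783, ẋ = -1.8461

phase 1: p=0.1199, T=0.280, ωT=0.913836, cosh=1.447427, sinh=1.046444; start (x,ẋ)=(0.126400, 0.003800) → end (x,ẋ)=(0.130527, 0.027700)
phase 2: p=0.3174, T=0.574, ωT=1.873364, cosh=3.331882, sinh=3.178276; start (x,ẋ)=(0.130527, 0.027700) → end (x,ẋ)=(-0.278265, -1.846134)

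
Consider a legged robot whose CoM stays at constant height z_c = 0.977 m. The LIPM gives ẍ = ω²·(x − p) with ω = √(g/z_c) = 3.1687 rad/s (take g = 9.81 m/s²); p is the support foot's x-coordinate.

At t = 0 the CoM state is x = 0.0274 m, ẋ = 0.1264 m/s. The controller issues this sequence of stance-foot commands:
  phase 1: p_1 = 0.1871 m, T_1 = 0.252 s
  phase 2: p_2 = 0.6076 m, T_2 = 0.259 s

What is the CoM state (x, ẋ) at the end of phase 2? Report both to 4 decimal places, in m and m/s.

x = -0.2849, ẋ = -2.1163

phase 1: p=0.1871, T=0.252, ωT=0.798512, cosh=1.336115, sinh=0.886117; start (x,ẋ)=(0.027400, 0.126400) → end (x,ẋ)=(0.009070, -0.279527)
phase 2: p=0.6076, T=0.259, ωT=0.820693, cosh=1.356100, sinh=0.915974; start (x,ẋ)=(0.009070, -0.279527) → end (x,ẋ)=(-0.284870, -2.116269)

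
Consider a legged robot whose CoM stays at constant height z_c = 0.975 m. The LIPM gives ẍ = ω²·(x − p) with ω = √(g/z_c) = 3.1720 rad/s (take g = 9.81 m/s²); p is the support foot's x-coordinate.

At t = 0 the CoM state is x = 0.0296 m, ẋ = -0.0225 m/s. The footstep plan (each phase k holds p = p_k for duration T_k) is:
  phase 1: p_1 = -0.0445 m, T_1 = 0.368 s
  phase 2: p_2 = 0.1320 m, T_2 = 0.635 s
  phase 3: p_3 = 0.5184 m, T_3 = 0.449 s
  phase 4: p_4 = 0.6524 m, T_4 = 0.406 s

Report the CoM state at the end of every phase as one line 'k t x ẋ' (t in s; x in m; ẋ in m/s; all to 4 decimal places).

1 0.3680 0.0758 0.3014
2 1.0030 0.2674 0.4934
3 1.4520 0.2711 -0.4741
4 1.8580 -0.3416 -2.9502

phase 1: p=-0.0445, T=0.368, ωT=1.167296, cosh=1.762250, sinh=1.451042; start (x,ẋ)=(0.029600, -0.022500) → end (x,ẋ)=(0.075790, 0.301410)
phase 2: p=0.1320, T=0.635, ωT=2.014220, cosh=3.814152, sinh=3.680727; start (x,ẋ)=(0.075790, 0.301410) → end (x,ẋ)=(0.267357, 0.493356)
phase 3: p=0.5184, T=0.449, ωT=1.424228, cosh=2.197672, sinh=1.956978; start (x,ẋ)=(0.267357, 0.493356) → end (x,ẋ)=(0.271068, -0.474123)
phase 4: p=0.6524, T=0.406, ωT=1.287832, cosh=1.950394, sinh=1.674525; start (x,ẋ)=(0.271068, -0.474123) → end (x,ẋ)=(-0.341642, -2.950210)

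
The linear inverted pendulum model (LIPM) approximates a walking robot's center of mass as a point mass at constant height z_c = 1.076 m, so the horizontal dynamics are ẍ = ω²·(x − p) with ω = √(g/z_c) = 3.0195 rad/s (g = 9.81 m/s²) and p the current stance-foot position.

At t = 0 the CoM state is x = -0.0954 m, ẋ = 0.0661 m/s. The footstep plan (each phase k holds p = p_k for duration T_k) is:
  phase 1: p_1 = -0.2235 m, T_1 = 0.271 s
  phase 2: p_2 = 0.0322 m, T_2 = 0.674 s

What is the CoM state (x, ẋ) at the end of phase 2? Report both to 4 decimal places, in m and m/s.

x = 0.3410, ẋ = 1.0149

phase 1: p=-0.2235, T=0.271, ωT=0.818284, cosh=1.353898, sinh=0.912710; start (x,ẋ)=(-0.095400, 0.066100) → end (x,ẋ)=(-0.030085, 0.442527)
phase 2: p=0.0322, T=0.674, ωT=2.035143, cosh=3.892004, sinh=3.761342; start (x,ẋ)=(-0.030085, 0.442527) → end (x,ẋ)=(0.341033, 1.014918)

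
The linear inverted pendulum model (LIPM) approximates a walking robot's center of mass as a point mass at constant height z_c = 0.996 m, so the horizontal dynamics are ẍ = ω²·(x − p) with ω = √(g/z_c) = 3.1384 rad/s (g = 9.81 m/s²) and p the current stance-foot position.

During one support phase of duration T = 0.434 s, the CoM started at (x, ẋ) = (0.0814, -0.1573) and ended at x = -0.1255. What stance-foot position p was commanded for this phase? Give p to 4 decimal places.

ωT = 3.1384·0.434 = 1.362066; cosh(ωT) = 2.080190, sinh(ωT) = 1.824059
x(T) = p + (x₀−p)·cosh(ωT) + (ẋ₀/ω)·sinh(ωT) ⇒ p·(1 − cosh) = x(T) − x₀·cosh − (ẋ₀/ω)·sinh
numerator   = -0.1255 − (0.0814)·2.080190 − (-0.1573/3.1384)·1.824059 = -0.203404
denominator = 1 − 2.080190 = -1.080190
p = -0.203404 / -1.080190 = 0.1883

p = 0.1883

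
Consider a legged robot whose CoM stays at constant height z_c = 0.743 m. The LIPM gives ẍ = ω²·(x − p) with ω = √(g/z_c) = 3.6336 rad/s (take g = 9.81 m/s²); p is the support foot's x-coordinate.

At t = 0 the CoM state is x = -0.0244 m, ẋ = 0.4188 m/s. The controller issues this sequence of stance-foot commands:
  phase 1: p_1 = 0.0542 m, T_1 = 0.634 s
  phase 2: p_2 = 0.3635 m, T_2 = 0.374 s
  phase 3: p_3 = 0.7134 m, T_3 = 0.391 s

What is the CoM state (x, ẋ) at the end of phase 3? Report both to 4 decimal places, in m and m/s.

x = 0.4014, ẋ = -0.7525

phase 1: p=0.0542, T=0.634, ωT=2.303702, cosh=5.055534, sinh=4.955645; start (x,ẋ)=(-0.024400, 0.418800) → end (x,ẋ)=(0.228011, 0.701920)
phase 2: p=0.3635, T=0.374, ωT=1.358966, cosh=2.074547, sinh=1.817621; start (x,ẋ)=(0.228011, 0.701920) → end (x,ẋ)=(0.433540, 0.561328)
phase 3: p=0.7134, T=0.391, ωT=1.420738, cosh=2.190854, sinh=1.949319; start (x,ẋ)=(0.433540, 0.561328) → end (x,ẋ)=(0.401404, -0.752472)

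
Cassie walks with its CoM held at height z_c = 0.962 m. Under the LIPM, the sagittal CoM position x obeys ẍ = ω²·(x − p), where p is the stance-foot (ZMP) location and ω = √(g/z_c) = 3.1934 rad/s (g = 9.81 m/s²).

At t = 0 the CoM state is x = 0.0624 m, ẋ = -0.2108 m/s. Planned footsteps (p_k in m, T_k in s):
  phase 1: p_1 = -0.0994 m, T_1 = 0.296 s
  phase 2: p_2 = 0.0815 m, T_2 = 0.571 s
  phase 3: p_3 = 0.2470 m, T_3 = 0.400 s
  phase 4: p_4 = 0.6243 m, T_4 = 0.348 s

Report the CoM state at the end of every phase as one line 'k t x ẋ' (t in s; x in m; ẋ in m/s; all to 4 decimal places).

phase 1: p=-0.0994, T=0.296, ωT=0.945246, cosh=1.481016, sinh=1.092432; start (x,ẋ)=(0.062400, -0.210800) → end (x,ẋ)=(0.068116, 0.252253)
phase 2: p=0.0815, T=0.571, ωT=1.823431, cosh=3.177272, sinh=3.015801; start (x,ẋ)=(0.068116, 0.252253) → end (x,ẋ)=(0.277198, 0.672576)
phase 3: p=0.2470, T=0.400, ωT=1.277360, cosh=1.932965, sinh=1.654192; start (x,ẋ)=(0.277198, 0.672576) → end (x,ẋ)=(0.653769, 1.459587)
phase 4: p=0.6243, T=0.348, ωT=1.111303, cosh=1.683723, sinh=1.354593; start (x,ẋ)=(0.653769, 1.459587) → end (x,ẋ)=(1.293052, 2.585013)

1 0.2960 0.0681 0.2523
2 0.8670 0.2772 0.6726
3 1.2670 0.6538 1.4596
4 1.6150 1.2931 2.5850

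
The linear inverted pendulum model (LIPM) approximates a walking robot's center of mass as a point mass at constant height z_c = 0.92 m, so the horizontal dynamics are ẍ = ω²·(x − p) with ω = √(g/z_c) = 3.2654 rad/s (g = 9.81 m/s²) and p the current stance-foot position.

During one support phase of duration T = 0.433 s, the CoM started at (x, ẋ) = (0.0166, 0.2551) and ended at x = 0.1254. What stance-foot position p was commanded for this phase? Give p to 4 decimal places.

p = 0.0525

ωT = 3.2654·0.433 = 1.413918; cosh(ωT) = 2.177612, sinh(ωT) = 1.934424
x(T) = p + (x₀−p)·cosh(ωT) + (ẋ₀/ω)·sinh(ωT) ⇒ p·(1 − cosh) = x(T) − x₀·cosh − (ẋ₀/ω)·sinh
numerator   = 0.1254 − (0.0166)·2.177612 − (0.2551/3.2654)·1.934424 = -0.061870
denominator = 1 − 2.177612 = -1.177612
p = -0.061870 / -1.177612 = 0.0525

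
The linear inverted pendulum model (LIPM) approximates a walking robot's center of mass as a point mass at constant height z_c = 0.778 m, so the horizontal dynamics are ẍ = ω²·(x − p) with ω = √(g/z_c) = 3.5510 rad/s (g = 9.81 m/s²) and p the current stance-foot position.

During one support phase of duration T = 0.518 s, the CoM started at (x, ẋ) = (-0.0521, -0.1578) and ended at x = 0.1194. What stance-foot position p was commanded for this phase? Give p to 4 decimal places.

p = -0.1904

ωT = 3.5510·0.518 = 1.839418; cosh(ωT) = 3.225892, sinh(ωT) = 3.066982
x(T) = p + (x₀−p)·cosh(ωT) + (ẋ₀/ω)·sinh(ωT) ⇒ p·(1 − cosh) = x(T) − x₀·cosh − (ẋ₀/ω)·sinh
numerator   = 0.1194 − (-0.0521)·3.225892 − (-0.1578/3.5510)·3.066982 = 0.423760
denominator = 1 − 3.225892 = -2.225892
p = 0.423760 / -2.225892 = -0.1904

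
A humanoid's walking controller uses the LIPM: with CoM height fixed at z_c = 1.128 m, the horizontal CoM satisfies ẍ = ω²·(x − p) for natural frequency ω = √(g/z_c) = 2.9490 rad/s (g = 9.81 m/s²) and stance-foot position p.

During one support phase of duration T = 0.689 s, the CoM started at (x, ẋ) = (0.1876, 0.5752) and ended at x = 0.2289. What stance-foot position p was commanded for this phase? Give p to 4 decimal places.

p = 0.4272

ωT = 2.9490·0.689 = 2.031861; cosh(ωT) = 3.879680, sinh(ωT) = 3.748589
x(T) = p + (x₀−p)·cosh(ωT) + (ẋ₀/ω)·sinh(ωT) ⇒ p·(1 − cosh) = x(T) − x₀·cosh − (ẋ₀/ω)·sinh
numerator   = 0.2289 − (0.1876)·3.879680 − (0.5752/2.9490)·3.748589 = -1.230087
denominator = 1 − 3.879680 = -2.879680
p = -1.230087 / -2.879680 = 0.4272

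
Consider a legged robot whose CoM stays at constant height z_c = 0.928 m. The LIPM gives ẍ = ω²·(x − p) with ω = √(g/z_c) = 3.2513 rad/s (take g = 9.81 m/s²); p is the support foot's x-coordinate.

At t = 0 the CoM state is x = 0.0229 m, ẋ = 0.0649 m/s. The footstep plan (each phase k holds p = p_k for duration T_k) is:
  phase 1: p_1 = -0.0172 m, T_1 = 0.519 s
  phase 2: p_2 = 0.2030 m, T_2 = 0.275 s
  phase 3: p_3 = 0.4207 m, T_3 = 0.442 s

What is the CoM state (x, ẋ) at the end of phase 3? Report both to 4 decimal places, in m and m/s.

phase 1: p=-0.0172, T=0.519, ωT=1.687425, cosh=2.795269, sinh=2.610273; start (x,ẋ)=(0.022900, 0.064900) → end (x,ẋ)=(0.146995, 0.521733)
phase 2: p=0.2030, T=0.275, ωT=0.894108, cosh=1.427062, sinh=1.018090; start (x,ẋ)=(0.146995, 0.521733) → end (x,ẋ)=(0.286449, 0.559161)
phase 3: p=0.4207, T=0.442, ωT=1.437075, cosh=2.222994, sinh=1.985372; start (x,ẋ)=(0.286449, 0.559161) → end (x,ẋ)=(0.463706, 0.376414)

x = 0.4637, ẋ = 0.3764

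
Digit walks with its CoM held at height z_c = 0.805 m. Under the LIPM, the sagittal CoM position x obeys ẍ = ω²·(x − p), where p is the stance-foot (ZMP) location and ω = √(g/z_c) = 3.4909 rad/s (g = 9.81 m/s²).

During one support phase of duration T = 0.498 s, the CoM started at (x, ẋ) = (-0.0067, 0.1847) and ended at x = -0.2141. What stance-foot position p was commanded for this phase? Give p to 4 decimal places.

ωT = 3.4909·0.498 = 1.738468; cosh(ωT) = 2.932206, sinh(ωT) = 2.756417
x(T) = p + (x₀−p)·cosh(ωT) + (ẋ₀/ω)·sinh(ωT) ⇒ p·(1 − cosh) = x(T) − x₀·cosh − (ẋ₀/ω)·sinh
numerator   = -0.2141 − (-0.0067)·2.932206 − (0.1847/3.4909)·2.756417 = -0.340293
denominator = 1 − 2.932206 = -1.932206
p = -0.340293 / -1.932206 = 0.1761

p = 0.1761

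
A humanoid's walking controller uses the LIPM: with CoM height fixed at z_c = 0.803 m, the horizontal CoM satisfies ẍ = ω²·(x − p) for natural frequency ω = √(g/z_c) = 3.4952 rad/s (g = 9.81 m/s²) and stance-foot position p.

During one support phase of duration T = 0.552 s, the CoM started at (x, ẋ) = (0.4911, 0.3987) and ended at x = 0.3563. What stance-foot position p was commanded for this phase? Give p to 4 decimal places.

ωT = 3.4952·0.552 = 1.929350; cosh(ωT) = 3.515139, sinh(ωT) = 3.369897
x(T) = p + (x₀−p)·cosh(ωT) + (ẋ₀/ω)·sinh(ωT) ⇒ p·(1 − cosh) = x(T) − x₀·cosh − (ẋ₀/ω)·sinh
numerator   = 0.3563 − (0.4911)·3.515139 − (0.3987/3.4952)·3.369897 = -1.754392
denominator = 1 − 3.515139 = -2.515139
p = -1.754392 / -2.515139 = 0.6975

p = 0.6975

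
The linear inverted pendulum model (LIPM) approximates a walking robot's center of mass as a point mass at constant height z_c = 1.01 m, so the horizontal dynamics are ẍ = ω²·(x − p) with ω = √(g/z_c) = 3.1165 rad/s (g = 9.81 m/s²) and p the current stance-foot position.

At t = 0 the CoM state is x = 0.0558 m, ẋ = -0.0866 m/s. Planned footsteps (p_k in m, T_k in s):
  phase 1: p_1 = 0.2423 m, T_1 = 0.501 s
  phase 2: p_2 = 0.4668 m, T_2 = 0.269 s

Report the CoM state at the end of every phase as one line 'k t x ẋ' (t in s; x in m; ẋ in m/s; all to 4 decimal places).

phase 1: p=0.2423, T=0.501, ωT=1.561366, cosh=2.487589, sinh=2.277740; start (x,ẋ)=(0.055800, -0.086600) → end (x,ẋ)=(-0.284928, -1.539310)
phase 2: p=0.4668, T=0.269, ωT=0.838338, cosh=1.372475, sinh=0.940047; start (x,ẋ)=(-0.284928, -1.539310) → end (x,ẋ)=(-1.029238, -4.314968)

1 0.5010 -0.2849 -1.5393
2 0.7700 -1.0292 -4.3150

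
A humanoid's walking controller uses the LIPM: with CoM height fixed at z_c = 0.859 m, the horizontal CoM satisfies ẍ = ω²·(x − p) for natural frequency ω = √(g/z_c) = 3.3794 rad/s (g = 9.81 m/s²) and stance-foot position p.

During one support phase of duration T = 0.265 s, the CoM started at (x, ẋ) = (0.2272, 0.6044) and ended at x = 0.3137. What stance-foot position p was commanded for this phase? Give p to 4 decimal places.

p = 0.4511

ωT = 3.3794·0.265 = 0.895541; cosh(ωT) = 1.428523, sinh(ωT) = 1.020137
x(T) = p + (x₀−p)·cosh(ωT) + (ẋ₀/ω)·sinh(ωT) ⇒ p·(1 − cosh) = x(T) − x₀·cosh − (ẋ₀/ω)·sinh
numerator   = 0.3137 − (0.2272)·1.428523 − (0.6044/3.3794)·1.020137 = -0.193310
denominator = 1 − 1.428523 = -0.428523
p = -0.193310 / -0.428523 = 0.4511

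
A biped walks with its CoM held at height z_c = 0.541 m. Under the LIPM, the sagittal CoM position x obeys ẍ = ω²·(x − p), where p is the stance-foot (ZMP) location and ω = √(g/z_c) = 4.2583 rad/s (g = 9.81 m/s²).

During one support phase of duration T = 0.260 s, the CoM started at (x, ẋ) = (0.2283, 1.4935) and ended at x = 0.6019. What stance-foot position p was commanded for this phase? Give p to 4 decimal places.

ωT = 4.2583·0.260 = 1.107158; cosh(ωT) = 1.678122, sinh(ωT) = 1.347625
x(T) = p + (x₀−p)·cosh(ωT) + (ẋ₀/ω)·sinh(ωT) ⇒ p·(1 − cosh) = x(T) − x₀·cosh − (ẋ₀/ω)·sinh
numerator   = 0.6019 − (0.2283)·1.678122 − (1.4935/4.2583)·1.347625 = -0.253863
denominator = 1 − 1.678122 = -0.678122
p = -0.253863 / -0.678122 = 0.3744

p = 0.3744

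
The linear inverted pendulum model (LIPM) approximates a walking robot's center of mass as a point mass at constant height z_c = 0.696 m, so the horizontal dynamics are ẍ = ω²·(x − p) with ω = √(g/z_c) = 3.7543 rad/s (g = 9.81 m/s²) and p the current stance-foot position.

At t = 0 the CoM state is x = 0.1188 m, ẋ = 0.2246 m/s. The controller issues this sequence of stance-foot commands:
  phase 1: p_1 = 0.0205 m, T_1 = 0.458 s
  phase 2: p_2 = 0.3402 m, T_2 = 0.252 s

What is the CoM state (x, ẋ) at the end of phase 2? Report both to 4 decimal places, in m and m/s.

phase 1: p=0.0205, T=0.458, ωT=1.719469, cosh=2.880364, sinh=2.701202; start (x,ẋ)=(0.118800, 0.224600) → end (x,ẋ)=(0.465238, 1.643802)
phase 2: p=0.3402, T=0.252, ωT=0.946084, cosh=1.481931, sinh=1.093672; start (x,ẋ)=(0.465238, 1.643802) → end (x,ẋ)=(1.004357, 2.949406)

x = 1.0044, ẋ = 2.9494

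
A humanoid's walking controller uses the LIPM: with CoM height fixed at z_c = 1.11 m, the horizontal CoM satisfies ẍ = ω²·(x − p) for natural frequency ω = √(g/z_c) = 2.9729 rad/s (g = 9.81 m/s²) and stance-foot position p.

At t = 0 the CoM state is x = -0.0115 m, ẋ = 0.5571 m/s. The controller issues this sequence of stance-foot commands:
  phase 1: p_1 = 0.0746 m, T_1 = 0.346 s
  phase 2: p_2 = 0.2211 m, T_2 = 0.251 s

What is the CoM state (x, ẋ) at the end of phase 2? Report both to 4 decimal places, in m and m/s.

x = 0.3075, ẋ = 0.6011

phase 1: p=0.0746, T=0.346, ωT=1.028623, cosh=1.577356, sinh=1.219857; start (x,ẋ)=(-0.011500, 0.557100) → end (x,ẋ)=(0.167382, 0.566502)
phase 2: p=0.2211, T=0.251, ωT=0.746198, cosh=1.291566, sinh=0.817400; start (x,ẋ)=(0.167382, 0.566502) → end (x,ẋ)=(0.307480, 0.601138)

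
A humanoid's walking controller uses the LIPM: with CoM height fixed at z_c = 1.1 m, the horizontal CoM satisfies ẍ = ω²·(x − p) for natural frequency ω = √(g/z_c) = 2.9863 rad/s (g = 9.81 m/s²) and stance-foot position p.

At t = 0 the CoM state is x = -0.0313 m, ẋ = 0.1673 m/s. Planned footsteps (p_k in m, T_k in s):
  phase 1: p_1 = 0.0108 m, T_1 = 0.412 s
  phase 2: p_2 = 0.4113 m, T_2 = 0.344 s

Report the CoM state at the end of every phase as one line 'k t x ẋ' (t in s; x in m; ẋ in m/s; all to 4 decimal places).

1 0.4120 0.0203 0.1140
2 0.7560 -0.1584 -1.2424

phase 1: p=0.0108, T=0.412, ωT=1.230356, cosh=1.857317, sinh=1.565129; start (x,ẋ)=(-0.031300, 0.167300) → end (x,ẋ)=(0.020289, 0.113956)
phase 2: p=0.4113, T=0.344, ωT=1.027287, cosh=1.575727, sinh=1.217750; start (x,ẋ)=(0.020289, 0.113956) → end (x,ẋ)=(-0.158357, -1.242373)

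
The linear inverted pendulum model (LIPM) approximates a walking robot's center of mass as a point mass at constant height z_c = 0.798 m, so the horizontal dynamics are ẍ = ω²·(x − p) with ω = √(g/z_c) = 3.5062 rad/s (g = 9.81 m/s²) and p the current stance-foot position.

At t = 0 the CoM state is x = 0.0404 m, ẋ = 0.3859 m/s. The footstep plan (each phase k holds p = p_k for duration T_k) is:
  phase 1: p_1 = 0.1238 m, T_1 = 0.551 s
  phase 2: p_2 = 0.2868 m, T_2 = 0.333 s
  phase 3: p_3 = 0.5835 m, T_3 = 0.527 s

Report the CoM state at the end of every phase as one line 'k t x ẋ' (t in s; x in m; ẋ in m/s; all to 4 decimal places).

phase 1: p=0.1238, T=0.551, ωT=1.931916, cosh=3.523797, sinh=3.378927; start (x,ẋ)=(0.040400, 0.385900) → end (x,ẋ)=(0.201807, 0.371777)
phase 2: p=0.2868, T=0.333, ωT=1.167565, cosh=1.762640, sinh=1.451516; start (x,ẋ)=(0.201807, 0.371777) → end (x,ẋ)=(0.290899, 0.222756)
phase 3: p=0.5835, T=0.527, ωT=1.847767, cosh=3.251613, sinh=3.094024; start (x,ẋ)=(0.290899, 0.222756) → end (x,ẋ)=(-0.171355, -2.449896)

1 0.5510 0.2018 0.3718
2 0.8840 0.2909 0.2228
3 1.4110 -0.1714 -2.4499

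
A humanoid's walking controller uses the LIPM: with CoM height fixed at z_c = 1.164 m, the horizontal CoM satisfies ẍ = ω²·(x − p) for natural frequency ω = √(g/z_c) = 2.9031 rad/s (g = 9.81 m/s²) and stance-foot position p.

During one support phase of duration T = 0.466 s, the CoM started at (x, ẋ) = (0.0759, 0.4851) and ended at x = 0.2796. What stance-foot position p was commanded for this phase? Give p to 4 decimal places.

p = 0.1680

ωT = 2.9031·0.466 = 1.352845; cosh(ωT) = 2.063459, sinh(ωT) = 1.804955
x(T) = p + (x₀−p)·cosh(ωT) + (ẋ₀/ω)·sinh(ωT) ⇒ p·(1 − cosh) = x(T) − x₀·cosh − (ẋ₀/ω)·sinh
numerator   = 0.2796 − (0.0759)·2.063459 − (0.4851/2.9031)·1.804955 = -0.178620
denominator = 1 − 2.063459 = -1.063459
p = -0.178620 / -1.063459 = 0.1680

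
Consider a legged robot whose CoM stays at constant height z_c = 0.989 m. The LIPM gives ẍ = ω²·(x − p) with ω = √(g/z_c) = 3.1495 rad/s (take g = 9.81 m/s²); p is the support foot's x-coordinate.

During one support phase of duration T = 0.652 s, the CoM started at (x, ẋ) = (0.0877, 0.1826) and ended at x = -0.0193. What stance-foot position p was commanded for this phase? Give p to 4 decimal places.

p = 0.1989

ωT = 3.1495·0.652 = 2.053474; cosh(ωT) = 3.961611, sinh(ωT) = 3.833323
x(T) = p + (x₀−p)·cosh(ωT) + (ẋ₀/ω)·sinh(ωT) ⇒ p·(1 − cosh) = x(T) − x₀·cosh − (ẋ₀/ω)·sinh
numerator   = -0.0193 − (0.0877)·3.961611 − (0.1826/3.1495)·3.833323 = -0.588980
denominator = 1 − 3.961611 = -2.961611
p = -0.588980 / -2.961611 = 0.1989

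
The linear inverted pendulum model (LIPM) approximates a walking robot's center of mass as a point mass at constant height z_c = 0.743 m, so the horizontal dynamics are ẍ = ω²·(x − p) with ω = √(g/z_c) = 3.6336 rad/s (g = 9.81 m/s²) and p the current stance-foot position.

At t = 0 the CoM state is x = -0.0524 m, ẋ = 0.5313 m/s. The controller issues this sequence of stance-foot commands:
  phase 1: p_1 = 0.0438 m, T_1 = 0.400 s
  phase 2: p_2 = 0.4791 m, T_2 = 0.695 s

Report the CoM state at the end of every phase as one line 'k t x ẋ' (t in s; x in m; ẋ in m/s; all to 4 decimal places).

phase 1: p=0.0438, T=0.400, ωT=1.453440, cosh=2.255785, sinh=2.022020; start (x,ẋ)=(-0.052400, 0.531300) → end (x,ẋ)=(0.122450, 0.491697)
phase 2: p=0.4791, T=0.695, ωT=2.525352, cosh=6.287661, sinh=6.207631; start (x,ẋ)=(0.122450, 0.491697) → end (x,ẋ)=(-0.923378, -4.952982)

1 0.4000 0.1225 0.4917
2 1.0950 -0.9234 -4.9530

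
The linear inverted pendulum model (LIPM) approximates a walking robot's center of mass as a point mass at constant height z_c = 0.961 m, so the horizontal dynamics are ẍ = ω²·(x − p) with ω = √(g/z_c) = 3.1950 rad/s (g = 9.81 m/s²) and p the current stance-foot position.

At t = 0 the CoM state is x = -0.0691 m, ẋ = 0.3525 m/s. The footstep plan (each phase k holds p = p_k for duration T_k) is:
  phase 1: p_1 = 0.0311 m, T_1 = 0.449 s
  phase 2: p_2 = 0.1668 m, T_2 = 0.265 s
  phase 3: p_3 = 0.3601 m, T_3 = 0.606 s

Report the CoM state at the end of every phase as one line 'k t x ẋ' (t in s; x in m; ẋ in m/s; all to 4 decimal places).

phase 1: p=0.0311, T=0.449, ωT=1.434555, cosh=2.217999, sinh=1.979778; start (x,ẋ)=(-0.069100, 0.352500) → end (x,ẋ)=(0.027283, 0.148041)
phase 2: p=0.1668, T=0.265, ωT=0.846675, cosh=1.380359, sinh=0.951521; start (x,ẋ)=(0.027283, 0.148041) → end (x,ẋ)=(0.018305, -0.219799)
phase 3: p=0.3601, T=0.606, ωT=1.936170, cosh=3.538203, sinh=3.393947; start (x,ẋ)=(0.018305, -0.219799) → end (x,ẋ)=(-1.082726, -4.484004)

1 0.4490 0.0273 0.1480
2 0.7140 0.0183 -0.2198
3 1.3200 -1.0827 -4.4840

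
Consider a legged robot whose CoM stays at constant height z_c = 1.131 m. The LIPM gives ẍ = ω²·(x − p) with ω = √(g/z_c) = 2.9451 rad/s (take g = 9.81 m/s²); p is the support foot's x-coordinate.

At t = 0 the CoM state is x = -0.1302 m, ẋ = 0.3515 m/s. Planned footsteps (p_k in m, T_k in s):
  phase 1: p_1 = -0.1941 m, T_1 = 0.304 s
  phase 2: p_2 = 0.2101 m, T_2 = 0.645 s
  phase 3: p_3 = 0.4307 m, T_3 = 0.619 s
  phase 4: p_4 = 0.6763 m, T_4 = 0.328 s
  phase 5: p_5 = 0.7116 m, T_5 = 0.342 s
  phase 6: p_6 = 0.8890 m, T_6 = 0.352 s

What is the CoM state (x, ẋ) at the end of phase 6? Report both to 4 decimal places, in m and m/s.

phase 1: p=-0.1941, T=0.304, ωT=0.895310, cosh=1.428288, sinh=1.019807; start (x,ẋ)=(-0.130200, 0.351500) → end (x,ẋ)=(0.018882, 0.693963)
phase 2: p=0.2101, T=0.645, ωT=1.899590, cosh=3.416390, sinh=3.266760; start (x,ẋ)=(0.018882, 0.693963) → end (x,ẋ)=(0.326583, 0.531156)
phase 3: p=0.4307, T=0.619, ωT=1.823017, cosh=3.176022, sinh=3.014484; start (x,ẋ)=(0.326583, 0.531156) → end (x,ẋ)=(0.643690, 0.762613)
phase 4: p=0.6763, T=0.328, ωT=0.965993, cosh=1.504000, sinh=1.123395; start (x,ẋ)=(0.643690, 0.762613) → end (x,ẋ)=(0.918151, 1.039081)
phase 5: p=0.7116, T=0.342, ωT=1.007224, cosh=1.551611, sinh=1.186379; start (x,ẋ)=(0.918151, 1.039081) → end (x,ẋ)=(1.450661, 2.333938)
phase 6: p=0.8890, T=0.352, ωT=1.036675, cosh=1.587229, sinh=1.232597; start (x,ẋ)=(1.450661, 2.333938) → end (x,ẋ)=(2.757295, 5.743392)

x = 2.7573, ẋ = 5.7434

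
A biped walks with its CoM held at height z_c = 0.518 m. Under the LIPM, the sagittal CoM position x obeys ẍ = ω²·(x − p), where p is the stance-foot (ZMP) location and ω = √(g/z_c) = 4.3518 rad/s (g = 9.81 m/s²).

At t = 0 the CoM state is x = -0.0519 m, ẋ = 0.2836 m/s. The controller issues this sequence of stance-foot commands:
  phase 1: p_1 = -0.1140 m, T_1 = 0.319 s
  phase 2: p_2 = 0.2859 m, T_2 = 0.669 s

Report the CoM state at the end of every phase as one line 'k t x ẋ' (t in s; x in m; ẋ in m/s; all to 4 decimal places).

phase 1: p=-0.1140, T=0.319, ωT=1.388224, cosh=2.128622, sinh=1.879104; start (x,ẋ)=(-0.051900, 0.283600) → end (x,ẋ)=(0.140646, 1.111499)
phase 2: p=0.2859, T=0.669, ωT=2.911354, cosh=9.218038, sinh=9.163636; start (x,ẋ)=(0.140646, 1.111499) → end (x,ẋ)=(1.287438, 4.453348)

1 0.3190 0.1406 1.1115
2 0.9880 1.2874 4.4533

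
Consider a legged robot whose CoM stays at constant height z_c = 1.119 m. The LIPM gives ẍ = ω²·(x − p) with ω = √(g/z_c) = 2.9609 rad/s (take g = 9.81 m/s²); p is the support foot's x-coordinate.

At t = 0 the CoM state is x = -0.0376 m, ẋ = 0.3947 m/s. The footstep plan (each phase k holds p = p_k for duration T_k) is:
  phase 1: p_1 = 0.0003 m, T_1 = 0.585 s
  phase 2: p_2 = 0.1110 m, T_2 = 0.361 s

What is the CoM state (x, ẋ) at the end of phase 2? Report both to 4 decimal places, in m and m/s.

phase 1: p=0.0003, T=0.585, ωT=1.732126, cosh=2.914785, sinh=2.737877; start (x,ẋ)=(-0.037600, 0.394700) → end (x,ẋ)=(0.254800, 0.843226)
phase 2: p=0.1110, T=0.361, ωT=1.068885, cosh=1.627761, sinh=1.284370; start (x,ẋ)=(0.254800, 0.843226) → end (x,ẋ)=(0.710844, 1.919425)

x = 0.7108, ẋ = 1.9194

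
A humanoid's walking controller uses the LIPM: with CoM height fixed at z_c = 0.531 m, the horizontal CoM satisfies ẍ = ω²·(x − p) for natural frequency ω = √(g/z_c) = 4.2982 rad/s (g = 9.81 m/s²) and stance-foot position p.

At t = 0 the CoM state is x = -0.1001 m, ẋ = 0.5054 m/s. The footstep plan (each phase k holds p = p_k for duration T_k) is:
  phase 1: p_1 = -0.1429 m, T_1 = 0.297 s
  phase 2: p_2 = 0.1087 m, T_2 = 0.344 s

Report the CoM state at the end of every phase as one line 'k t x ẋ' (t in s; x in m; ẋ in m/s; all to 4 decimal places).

phase 1: p=-0.1429, T=0.297, ωT=1.276565, cosh=1.931651, sinh=1.652657; start (x,ẋ)=(-0.100100, 0.505400) → end (x,ẋ)=(0.134101, 1.280284)
phase 2: p=0.1087, T=0.344, ωT=1.478581, cosh=2.307338, sinh=2.079377; start (x,ẋ)=(0.134101, 1.280284) → end (x,ẋ)=(0.786682, 3.181071)

1 0.2970 0.1341 1.2803
2 0.6410 0.7867 3.1811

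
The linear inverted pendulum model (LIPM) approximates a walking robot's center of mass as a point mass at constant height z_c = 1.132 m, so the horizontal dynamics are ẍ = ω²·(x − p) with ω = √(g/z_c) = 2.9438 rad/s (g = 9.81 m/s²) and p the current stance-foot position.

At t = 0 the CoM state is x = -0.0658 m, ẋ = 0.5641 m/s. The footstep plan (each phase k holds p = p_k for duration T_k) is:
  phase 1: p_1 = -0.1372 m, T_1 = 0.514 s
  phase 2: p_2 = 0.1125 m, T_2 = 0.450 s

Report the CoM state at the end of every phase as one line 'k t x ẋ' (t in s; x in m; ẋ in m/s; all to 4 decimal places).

phase 1: p=-0.1372, T=0.514, ωT=1.513113, cosh=2.380534, sinh=2.160311; start (x,ẋ)=(-0.065800, 0.564100) → end (x,ẋ)=(0.446736, 1.796929)
phase 2: p=0.1125, T=0.450, ωT=1.324710, cosh=2.013487, sinh=1.747607; start (x,ẋ)=(0.446736, 1.796929) → end (x,ẋ)=(1.852239, 5.337605)

1 0.5140 0.4467 1.7969
2 0.9640 1.8522 5.3376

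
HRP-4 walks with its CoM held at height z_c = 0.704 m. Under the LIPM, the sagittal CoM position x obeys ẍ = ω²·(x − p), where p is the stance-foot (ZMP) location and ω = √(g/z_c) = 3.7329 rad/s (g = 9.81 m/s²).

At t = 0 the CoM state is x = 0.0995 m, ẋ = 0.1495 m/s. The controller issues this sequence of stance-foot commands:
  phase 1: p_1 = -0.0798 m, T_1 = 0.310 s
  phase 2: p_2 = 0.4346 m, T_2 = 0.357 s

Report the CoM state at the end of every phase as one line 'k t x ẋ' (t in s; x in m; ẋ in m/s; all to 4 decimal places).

1 0.3100 0.2910 1.2206
2 0.6670 0.7201 1.5291

phase 1: p=-0.0798, T=0.310, ωT=1.157199, cosh=1.747688, sinh=1.433323; start (x,ẋ)=(0.099500, 0.149500) → end (x,ẋ)=(0.290964, 1.220615)
phase 2: p=0.4346, T=0.357, ωT=1.332645, cosh=2.027419, sinh=1.763640; start (x,ẋ)=(0.290964, 1.220615) → end (x,ẋ)=(0.720080, 1.529072)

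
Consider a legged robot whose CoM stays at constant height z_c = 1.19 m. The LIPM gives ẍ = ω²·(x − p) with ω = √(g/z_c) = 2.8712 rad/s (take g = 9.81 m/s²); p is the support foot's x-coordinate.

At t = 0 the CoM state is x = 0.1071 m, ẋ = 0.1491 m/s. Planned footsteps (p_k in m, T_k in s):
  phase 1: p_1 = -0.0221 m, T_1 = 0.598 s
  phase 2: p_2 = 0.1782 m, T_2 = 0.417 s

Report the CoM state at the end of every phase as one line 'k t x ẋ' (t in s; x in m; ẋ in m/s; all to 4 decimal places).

1 0.5980 0.4891 1.4278
2 1.0150 1.4880 3.9224

phase 1: p=-0.0221, T=0.598, ωT=1.716978, cosh=2.873642, sinh=2.694034; start (x,ẋ)=(0.107100, 0.149100) → end (x,ẋ)=(0.489074, 1.427836)
phase 2: p=0.1782, T=0.417, ωT=1.197290, cosh=1.806572, sinh=1.504561; start (x,ẋ)=(0.489074, 1.427836) → end (x,ẋ)=(1.488029, 3.922433)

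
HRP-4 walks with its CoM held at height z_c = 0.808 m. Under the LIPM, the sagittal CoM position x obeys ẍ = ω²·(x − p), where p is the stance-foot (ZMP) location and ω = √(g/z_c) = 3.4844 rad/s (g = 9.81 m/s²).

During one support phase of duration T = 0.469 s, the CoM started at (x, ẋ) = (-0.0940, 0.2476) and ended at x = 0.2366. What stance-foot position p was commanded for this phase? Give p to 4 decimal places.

ωT = 3.4844·0.469 = 1.634184; cosh(ωT) = 2.660192, sinh(ωT) = 2.465080
x(T) = p + (x₀−p)·cosh(ωT) + (ẋ₀/ω)·sinh(ωT) ⇒ p·(1 − cosh) = x(T) − x₀·cosh − (ẋ₀/ω)·sinh
numerator   = 0.2366 − (-0.0940)·2.660192 − (0.2476/3.4844)·2.465080 = 0.311490
denominator = 1 − 2.660192 = -1.660192
p = 0.311490 / -1.660192 = -0.1876

p = -0.1876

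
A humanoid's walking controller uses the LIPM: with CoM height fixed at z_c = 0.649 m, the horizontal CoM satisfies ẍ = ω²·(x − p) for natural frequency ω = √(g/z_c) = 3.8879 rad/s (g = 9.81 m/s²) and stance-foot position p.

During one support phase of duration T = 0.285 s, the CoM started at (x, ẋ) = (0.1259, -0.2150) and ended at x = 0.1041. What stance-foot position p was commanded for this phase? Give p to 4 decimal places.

p = 0.0482

ωT = 3.8879·0.285 = 1.108051; cosh(ωT) = 1.679327, sinh(ωT) = 1.349125
x(T) = p + (x₀−p)·cosh(ωT) + (ẋ₀/ω)·sinh(ωT) ⇒ p·(1 − cosh) = x(T) − x₀·cosh − (ẋ₀/ω)·sinh
numerator   = 0.1041 − (0.1259)·1.679327 − (-0.2150/3.8879)·1.349125 = -0.032721
denominator = 1 − 1.679327 = -0.679327
p = -0.032721 / -0.679327 = 0.0482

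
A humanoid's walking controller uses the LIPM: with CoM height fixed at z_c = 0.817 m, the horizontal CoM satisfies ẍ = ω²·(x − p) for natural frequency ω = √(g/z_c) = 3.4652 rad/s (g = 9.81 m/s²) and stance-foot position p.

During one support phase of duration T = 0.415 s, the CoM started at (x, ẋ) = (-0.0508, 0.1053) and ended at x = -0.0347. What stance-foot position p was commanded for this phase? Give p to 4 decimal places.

ωT = 3.4652·0.415 = 1.438058; cosh(ωT) = 2.224948, sinh(ωT) = 1.987559
x(T) = p + (x₀−p)·cosh(ωT) + (ẋ₀/ω)·sinh(ωT) ⇒ p·(1 − cosh) = x(T) − x₀·cosh − (ẋ₀/ω)·sinh
numerator   = -0.0347 − (-0.0508)·2.224948 − (0.1053/3.4652)·1.987559 = 0.017930
denominator = 1 − 2.224948 = -1.224948
p = 0.017930 / -1.224948 = -0.0146

p = -0.0146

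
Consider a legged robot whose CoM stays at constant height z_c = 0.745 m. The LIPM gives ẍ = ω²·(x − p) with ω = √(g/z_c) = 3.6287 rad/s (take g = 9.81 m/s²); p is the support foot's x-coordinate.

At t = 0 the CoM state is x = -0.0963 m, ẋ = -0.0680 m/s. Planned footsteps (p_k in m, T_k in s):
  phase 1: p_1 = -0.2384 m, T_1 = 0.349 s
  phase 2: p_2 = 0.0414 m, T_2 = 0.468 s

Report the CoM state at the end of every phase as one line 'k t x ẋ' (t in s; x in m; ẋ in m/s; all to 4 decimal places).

phase 1: p=-0.2384, T=0.349, ωT=1.266416, cosh=1.914977, sinh=1.633137; start (x,ẋ)=(-0.096300, -0.068000) → end (x,ẋ)=(0.003114, 0.711890)
phase 2: p=0.0414, T=0.468, ωT=1.698232, cosh=2.823641, sinh=2.640634; start (x,ẋ)=(0.003114, 0.711890) → end (x,ẋ)=(0.451342, 1.643263)

1 0.3490 0.0031 0.7119
2 0.8170 0.4513 1.6433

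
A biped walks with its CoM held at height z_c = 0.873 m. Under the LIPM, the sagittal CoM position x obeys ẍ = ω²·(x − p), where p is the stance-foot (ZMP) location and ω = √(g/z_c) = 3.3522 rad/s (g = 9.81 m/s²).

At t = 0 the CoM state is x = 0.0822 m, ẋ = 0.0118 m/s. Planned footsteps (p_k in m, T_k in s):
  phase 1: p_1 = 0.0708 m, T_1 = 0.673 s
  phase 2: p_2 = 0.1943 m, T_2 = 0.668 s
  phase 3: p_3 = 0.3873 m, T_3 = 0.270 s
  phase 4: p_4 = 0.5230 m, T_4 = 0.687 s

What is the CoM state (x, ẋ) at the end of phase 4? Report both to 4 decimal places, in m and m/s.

phase 1: p=0.0708, T=0.673, ωT=2.256031, cosh=4.824945, sinh=4.720180; start (x,ẋ)=(0.082200, 0.011800) → end (x,ẋ)=(0.142420, 0.237316)
phase 2: p=0.1943, T=0.668, ωT=2.239270, cosh=4.746505, sinh=4.639968; start (x,ẋ)=(0.142420, 0.237316) → end (x,ẋ)=(0.276533, 0.319473)
phase 3: p=0.3873, T=0.270, ωT=0.905094, cosh=1.438334, sinh=1.033830; start (x,ẋ)=(0.276533, 0.319473) → end (x,ẋ)=(0.326507, 0.075635)
phase 4: p=0.5230, T=0.687, ωT=2.302961, cosh=5.051863, sinh=4.951901; start (x,ẋ)=(0.326507, 0.075635) → end (x,ẋ)=(-0.357927, -2.879638)

x = -0.3579, ẋ = -2.8796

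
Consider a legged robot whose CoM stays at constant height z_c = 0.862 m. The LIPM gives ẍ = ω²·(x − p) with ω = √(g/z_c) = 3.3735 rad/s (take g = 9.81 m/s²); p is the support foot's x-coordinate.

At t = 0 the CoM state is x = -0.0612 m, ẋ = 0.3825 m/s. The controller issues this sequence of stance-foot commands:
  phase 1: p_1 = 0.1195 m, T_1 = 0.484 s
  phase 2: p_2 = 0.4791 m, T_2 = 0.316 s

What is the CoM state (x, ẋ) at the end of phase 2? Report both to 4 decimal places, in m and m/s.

x = -0.6150, ẋ = -3.2066

phase 1: p=0.1195, T=0.484, ωT=1.632774, cosh=2.656720, sinh=2.461333; start (x,ẋ)=(-0.061200, 0.382500) → end (x,ẋ)=(-0.081494, -0.484212)
phase 2: p=0.4791, T=0.316, ωT=1.066026, cosh=1.624096, sinh=1.279721; start (x,ẋ)=(-0.081494, -0.484212) → end (x,ẋ)=(-0.615042, -3.206570)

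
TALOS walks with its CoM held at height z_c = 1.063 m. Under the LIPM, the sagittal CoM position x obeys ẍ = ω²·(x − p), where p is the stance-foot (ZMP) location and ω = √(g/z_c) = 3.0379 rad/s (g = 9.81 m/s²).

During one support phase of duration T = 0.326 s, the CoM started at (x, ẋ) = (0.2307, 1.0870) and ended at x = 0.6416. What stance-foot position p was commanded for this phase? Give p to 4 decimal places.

ωT = 3.0379·0.326 = 0.990355; cosh(ωT) = 1.531818, sinh(ωT) = 1.160373
x(T) = p + (x₀−p)·cosh(ωT) + (ẋ₀/ω)·sinh(ωT) ⇒ p·(1 − cosh) = x(T) − x₀·cosh − (ẋ₀/ω)·sinh
numerator   = 0.6416 − (0.2307)·1.531818 − (1.0870/3.0379)·1.160373 = -0.126987
denominator = 1 − 1.531818 = -0.531818
p = -0.126987 / -0.531818 = 0.2388

p = 0.2388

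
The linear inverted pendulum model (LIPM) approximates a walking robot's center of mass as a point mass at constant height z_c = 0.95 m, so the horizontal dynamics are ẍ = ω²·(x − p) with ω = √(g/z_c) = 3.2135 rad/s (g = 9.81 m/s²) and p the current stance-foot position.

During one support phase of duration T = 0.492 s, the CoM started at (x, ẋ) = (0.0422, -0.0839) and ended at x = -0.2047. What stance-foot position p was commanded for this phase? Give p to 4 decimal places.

ωT = 3.2135·0.492 = 1.581042; cosh(ωT) = 2.532889, sinh(ωT) = 2.327128
x(T) = p + (x₀−p)·cosh(ωT) + (ẋ₀/ω)·sinh(ωT) ⇒ p·(1 − cosh) = x(T) − x₀·cosh − (ẋ₀/ω)·sinh
numerator   = -0.2047 − (0.0422)·2.532889 − (-0.0839/3.2135)·2.327128 = -0.250830
denominator = 1 − 2.532889 = -1.532889
p = -0.250830 / -1.532889 = 0.1636

p = 0.1636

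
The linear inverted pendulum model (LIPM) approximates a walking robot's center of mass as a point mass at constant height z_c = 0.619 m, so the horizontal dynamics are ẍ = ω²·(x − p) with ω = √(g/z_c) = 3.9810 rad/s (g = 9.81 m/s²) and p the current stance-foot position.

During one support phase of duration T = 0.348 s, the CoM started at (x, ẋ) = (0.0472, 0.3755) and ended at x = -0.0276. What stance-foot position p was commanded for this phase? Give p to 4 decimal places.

p = 0.2711

ωT = 3.9810·0.348 = 1.385388; cosh(ωT) = 2.123301, sinh(ωT) = 1.873075
x(T) = p + (x₀−p)·cosh(ωT) + (ẋ₀/ω)·sinh(ωT) ⇒ p·(1 − cosh) = x(T) − x₀·cosh − (ẋ₀/ω)·sinh
numerator   = -0.0276 − (0.0472)·2.123301 − (0.3755/3.9810)·1.873075 = -0.304494
denominator = 1 − 2.123301 = -1.123301
p = -0.304494 / -1.123301 = 0.2711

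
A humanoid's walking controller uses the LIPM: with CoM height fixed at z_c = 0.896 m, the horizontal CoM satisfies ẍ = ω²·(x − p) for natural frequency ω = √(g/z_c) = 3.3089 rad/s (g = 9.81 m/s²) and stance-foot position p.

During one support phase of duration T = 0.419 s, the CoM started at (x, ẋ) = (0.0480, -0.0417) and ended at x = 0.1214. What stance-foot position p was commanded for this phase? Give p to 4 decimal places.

p = -0.0382

ωT = 3.3089·0.419 = 1.386429; cosh(ωT) = 2.125253, sinh(ωT) = 1.875286
x(T) = p + (x₀−p)·cosh(ωT) + (ẋ₀/ω)·sinh(ωT) ⇒ p·(1 − cosh) = x(T) − x₀·cosh − (ẋ₀/ω)·sinh
numerator   = 0.1214 − (0.0480)·2.125253 − (-0.0417/3.3089)·1.875286 = 0.043021
denominator = 1 − 2.125253 = -1.125253
p = 0.043021 / -1.125253 = -0.0382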